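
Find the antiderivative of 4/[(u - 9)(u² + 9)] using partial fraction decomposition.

Cover-up at u=9: P = 4/(9²+9) = 2/45. Coeff matching: Q = -2/45, R = -2/5. Decomposition: (2/45)/(u - 9) - ((2/45)u + 2/5)/(u² + 9). Integrate: linear → ln, quadratic → (1/2)ln + arctan: (2/45) ln|(u - 9)| - (1/45) ln(u² + 9) - (2/15) arctan(u/3) + C


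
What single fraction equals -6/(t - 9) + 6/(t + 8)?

Common denominator (t - 9)(t + 8). Numerator: -6(t + 8) + 6(t - 9) = (-6t - 48) + (6t - 54) = -102
Result: (-102)/[(t - 9)(t + 8)]


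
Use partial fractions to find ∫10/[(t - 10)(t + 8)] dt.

Decompose: 10/[(t - 10)(t + 8)] = (5/9)/(t - 10) - (5/9)/(t + 8). Integrate each term: (5/9) ln|(t - 10)| - (5/9) ln|(t + 8)| + C


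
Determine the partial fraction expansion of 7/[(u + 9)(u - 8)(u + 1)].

Using cover-up method: P = 7/136, Q = 7/153, R = -7/72
Result: (7/136)/(u + 9) + (7/153)/(u - 8) - (7/72)/(u + 1)


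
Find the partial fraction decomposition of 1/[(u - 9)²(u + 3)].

Cover-up at u=-3: R = 1/(-3 - 9)² = 1/144. Cover-up at u=9: Q = 1/(9 + 3) = 1/12. Comparing u² coeff: P = -R = -1/144
Result: (-1/144)/(u - 9) + (1/12)/(u - 9)² + (1/144)/(u + 3)


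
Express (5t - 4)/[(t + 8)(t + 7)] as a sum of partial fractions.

At t=-8: A = (5·(-8) - 4)/(-8 + 7) = 44. At t=-7: B = (5·(-7) - 4)/(-7 + 8) = -39
Result: 44/(t + 8) - 39/(t + 7)


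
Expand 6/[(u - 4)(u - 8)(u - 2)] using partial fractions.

Using cover-up method: α = -3/4, β = 1/4, γ = 1/2
Result: (-3/4)/(u - 4) + (1/4)/(u - 8) + (1/2)/(u - 2)


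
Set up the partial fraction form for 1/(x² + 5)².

Repeated quadratic factor: (Ax + B)/(x² + 5) + (Cx + D)/(x² + 5)²


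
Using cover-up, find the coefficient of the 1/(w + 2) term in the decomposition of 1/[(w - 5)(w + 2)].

Cover (w + 2), set w=-2: 1/((w - 5) at w=-2) = 1/(-7) = -1/7


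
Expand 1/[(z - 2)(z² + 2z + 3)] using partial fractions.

Cover-up at z = 2: P = 1/(2² + 2·2 + 3) = 1/11. Then Q = -P = -1/11, R = -P·(2 + 2) = -4/11
Result: (1/11)/(z - 2) - ((1/11)z + 4/11)/(z² + 2z + 3)


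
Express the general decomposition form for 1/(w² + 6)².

Repeated quadratic factor: (Pw + Q)/(w² + 6) + (Rw + S)/(w² + 6)²


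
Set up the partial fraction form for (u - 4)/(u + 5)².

Repeated linear factor: α/(u + 5) + β/(u + 5)²


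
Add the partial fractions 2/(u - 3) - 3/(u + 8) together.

Common denominator (u - 3)(u + 8). Numerator: 2(u + 8) - 3(u - 3) = (2u + 16) - (3u - 9) = -u + 25
Result: (-u + 25)/[(u - 3)(u + 8)]


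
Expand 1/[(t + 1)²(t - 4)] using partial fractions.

Cover-up at t=4: C = 1/(4 + 1)² = 1/25. Cover-up at t=-1: B = 1/(-1 - 4) = -1/5. Comparing t² coeff: A = -C = -1/25
Result: (-1/25)/(t + 1) - (1/5)/(t + 1)² + (1/25)/(t - 4)


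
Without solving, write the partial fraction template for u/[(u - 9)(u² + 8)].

Linear + irreducible quadratic: A/(u - 9) + (Bu + C)/(u² + 8)


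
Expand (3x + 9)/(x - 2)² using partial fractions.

(3x + 9) = P(x - 2) + Q. At x = 2: Q = 3·2 + 9 = 15. Coeff of x: P = 3
Result: 3/(x - 2) + 15/(x - 2)²


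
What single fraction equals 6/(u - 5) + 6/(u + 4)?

Common denominator (u - 5)(u + 4). Numerator: 6(u + 4) + 6(u - 5) = (6u + 24) + (6u - 30) = 12u - 6
Result: (12u - 6)/[(u - 5)(u + 4)]


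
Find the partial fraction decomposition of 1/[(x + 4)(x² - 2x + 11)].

Cover-up at x = -4: A = 1/((-4)² - 2·(-4) + 11) = 1/35. Then B = -A = -1/35, C = -A·(-2 - 4) = 6/35
Result: (1/35)/(x + 4) - ((1/35)x - 6/35)/(x² - 2x + 11)


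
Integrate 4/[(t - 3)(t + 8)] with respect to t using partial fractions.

Decompose: 4/[(t - 3)(t + 8)] = (4/11)/(t - 3) - (4/11)/(t + 8). Integrate each term: (4/11) ln|(t - 3)| - (4/11) ln|(t + 8)| + C


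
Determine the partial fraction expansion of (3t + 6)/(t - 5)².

(3t + 6) = P(t - 5) + Q. At t = 5: Q = 3·5 + 6 = 21. Coeff of t: P = 3
Result: 3/(t - 5) + 21/(t - 5)²


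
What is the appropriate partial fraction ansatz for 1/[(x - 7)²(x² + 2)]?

Repeated linear + quadratic: α/(x - 7) + β/(x - 7)² + (γx + δ)/(x² + 2)


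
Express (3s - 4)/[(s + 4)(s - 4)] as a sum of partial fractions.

At s=-4: P = (3·(-4) - 4)/(-4 - 4) = 2. At s=4: Q = (3·4 - 4)/(4 + 4) = 1
Result: 2/(s + 4) + 1/(s - 4)


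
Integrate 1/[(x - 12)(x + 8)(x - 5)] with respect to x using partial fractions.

Cover-up: P = 1/140, Q = 1/260, R = -1/91. Decomposition: (1/140)/(x - 12) + (1/260)/(x + 8) - (1/91)/(x - 5). Integrate each term: (1/140) ln|(x - 12)| + (1/260) ln|(x + 8)| - (1/91) ln|(x - 5)| + C


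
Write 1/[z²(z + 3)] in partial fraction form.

Cover-up at z=-3: R = 1/(-3 - 0)² = 1/9. Cover-up at z=0: Q = 1/(0 + 3) = 1/3. Comparing z² coeff: P = -R = -1/9
Result: (-1/9)/z + (1/3)/z² + (1/9)/(z + 3)


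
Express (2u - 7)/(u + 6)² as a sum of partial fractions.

(2u - 7) = A(u + 6) + B. At u = -6: B = 2·(-6) - 7 = -19. Coeff of u: A = 2
Result: 2/(u + 6) - 19/(u + 6)²


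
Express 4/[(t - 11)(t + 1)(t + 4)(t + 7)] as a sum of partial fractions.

Using Heaviside cover-up: (1/810)/(t - 11) - (1/54)/(t + 1) + (4/135)/(t + 4) - (1/81)/(t + 7)


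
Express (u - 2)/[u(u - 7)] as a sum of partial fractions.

At u=0: A = (1·0 - 2)/(0 - 7) = 2/7. At u=7: B = (1·7 - 2)/(7 - 0) = 5/7
Result: (2/7)/u + (5/7)/(u - 7)


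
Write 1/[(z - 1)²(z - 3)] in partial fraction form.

Cover-up at z=3: γ = 1/(3 - 1)² = 1/4. Cover-up at z=1: β = 1/(1 - 3) = -1/2. Comparing z² coeff: α = -γ = -1/4
Result: (-1/4)/(z - 1) - (1/2)/(z - 1)² + (1/4)/(z - 3)


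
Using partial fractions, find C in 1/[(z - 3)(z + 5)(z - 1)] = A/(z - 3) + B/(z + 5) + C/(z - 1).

Cover-up at z = 1: C = 1/[(1 - 3)(1 + 5)] = 1/[(-2)(6)] = -1/12


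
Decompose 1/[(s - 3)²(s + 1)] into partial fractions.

Cover-up at s=-1: R = 1/(-1 - 3)² = 1/16. Cover-up at s=3: Q = 1/(3 + 1) = 1/4. Comparing s² coeff: P = -R = -1/16
Result: (-1/16)/(s - 3) + (1/4)/(s - 3)² + (1/16)/(s + 1)


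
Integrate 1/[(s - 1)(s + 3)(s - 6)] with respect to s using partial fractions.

Cover-up: P = -1/20, Q = 1/36, R = 1/45. Decomposition: (-1/20)/(s - 1) + (1/36)/(s + 3) + (1/45)/(s - 6). Integrate each term: (-1/20) ln|(s - 1)| + (1/36) ln|(s + 3)| + (1/45) ln|(s - 6)| + C


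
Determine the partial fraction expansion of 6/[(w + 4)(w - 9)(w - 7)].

Using cover-up method: α = 6/143, β = 3/13, γ = -3/11
Result: (6/143)/(w + 4) + (3/13)/(w - 9) - (3/11)/(w - 7)


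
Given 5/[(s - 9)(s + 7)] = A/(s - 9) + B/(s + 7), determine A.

Cover-up at s = 9: A = 5/(9 + 7) = 5/16


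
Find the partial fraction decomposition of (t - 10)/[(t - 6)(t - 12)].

At t=6: A = (1·6 - 10)/(6 - 12) = 2/3. At t=12: B = (1·12 - 10)/(12 - 6) = 1/3
Result: (2/3)/(t - 6) + (1/3)/(t - 12)


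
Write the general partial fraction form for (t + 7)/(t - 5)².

Repeated linear factor: P/(t - 5) + Q/(t - 5)²


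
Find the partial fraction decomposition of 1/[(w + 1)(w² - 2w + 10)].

Cover-up at w = -1: A = 1/((-1)² - 2·(-1) + 10) = 1/13. Then B = -A = -1/13, C = -A·(-2 - 1) = 3/13
Result: (1/13)/(w + 1) - ((1/13)w - 3/13)/(w² - 2w + 10)


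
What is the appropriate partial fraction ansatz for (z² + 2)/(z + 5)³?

Repeated linear factor (power 3): α/(z + 5) + β/(z + 5)² + γ/(z + 5)³


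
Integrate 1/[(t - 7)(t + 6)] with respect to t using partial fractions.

Decompose: 1/[(t - 7)(t + 6)] = (1/13)/(t - 7) - (1/13)/(t + 6). Integrate each term: (1/13) ln|(t - 7)| - (1/13) ln|(t + 6)| + C


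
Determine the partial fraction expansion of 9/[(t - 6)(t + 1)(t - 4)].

Using cover-up method: P = 9/14, Q = 9/35, R = -9/10
Result: (9/14)/(t - 6) + (9/35)/(t + 1) - (9/10)/(t - 4)


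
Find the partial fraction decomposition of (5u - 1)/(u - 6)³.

(5u - 1) = α(u - 6)² + β(u - 6) + γ. At u = 6: γ = 5·6 - 1 = 29. Coefficients: α = 0, β = 5
Result: 5/(u - 6)² + 29/(u - 6)³


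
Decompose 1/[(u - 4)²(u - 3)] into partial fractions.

Cover-up at u=3: γ = 1/(3 - 4)² = 1. Cover-up at u=4: β = 1/(4 - 3) = 1. Comparing u² coeff: α = -γ = -1
Result: -1/(u - 4) + 1/(u - 4)² + 1/(u - 3)


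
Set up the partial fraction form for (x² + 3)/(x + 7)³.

Repeated linear factor (power 3): α/(x + 7) + β/(x + 7)² + γ/(x + 7)³


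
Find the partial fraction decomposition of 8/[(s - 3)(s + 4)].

8/(s - 3)(s + 4) = A/(s - 3) + B/(s + 4). A = 8/(3 + 4) = 8/7, B = 8/(-4 - 3) = -8/7
Result: (8/7)/(s - 3) - (8/7)/(s + 4)


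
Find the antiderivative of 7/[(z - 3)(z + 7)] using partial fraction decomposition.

Decompose: 7/[(z - 3)(z + 7)] = (7/10)/(z - 3) - (7/10)/(z + 7). Integrate each term: (7/10) ln|(z - 3)| - (7/10) ln|(z + 7)| + C


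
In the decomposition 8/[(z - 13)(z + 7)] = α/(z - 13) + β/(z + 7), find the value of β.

Cover-up at z = -7: β = 8/(-7 - 13) = -8/20 = -2/5


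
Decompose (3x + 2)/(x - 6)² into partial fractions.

(3x + 2) = P(x - 6) + Q. At x = 6: Q = 3·6 + 2 = 20. Coeff of x: P = 3
Result: 3/(x - 6) + 20/(x - 6)²


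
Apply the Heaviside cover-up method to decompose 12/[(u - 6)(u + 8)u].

Cover (u - 6), u=6: α = 12/[(6 + 8)(6 - 0)] = 1/7. Cover (u + 8), u=-8: β = 12/[(-8 - 6)(-8 - 0)] = 3/28. Cover u, u=0: γ = 12/[(0 - 6)(0 + 8)] = -1/4.
Result: (1/7)/(u - 6) + (3/28)/(u + 8) - (1/4)/u


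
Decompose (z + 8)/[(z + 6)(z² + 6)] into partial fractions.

At z=-6: A = (1·(-6) + 8)/((-6)² + 6) = 1/21. B = -A = -1/21, C = 1 - (-6)·A = 9/7
Result: (1/21)/(z + 6) - ((1/21)z - 9/7)/(z² + 6)


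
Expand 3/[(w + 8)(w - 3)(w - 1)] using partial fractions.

Using cover-up method: α = 1/33, β = 3/22, γ = -1/6
Result: (1/33)/(w + 8) + (3/22)/(w - 3) - (1/6)/(w - 1)


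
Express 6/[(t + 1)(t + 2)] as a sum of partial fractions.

6/(t + 1)(t + 2) = P/(t + 1) + Q/(t + 2). P = 6/(-1 + 2) = 6, Q = 6/(-2 + 1) = -6
Result: 6/(t + 1) - 6/(t + 2)


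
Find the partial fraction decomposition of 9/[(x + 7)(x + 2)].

9/(x + 7)(x + 2) = A/(x + 7) + B/(x + 2). A = 9/(-7 + 2) = -9/5, B = 9/(-2 + 7) = 9/5
Result: (-9/5)/(x + 7) + (9/5)/(x + 2)


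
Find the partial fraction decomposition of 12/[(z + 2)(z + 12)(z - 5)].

Using cover-up method: A = -6/35, B = 6/85, C = 12/119
Result: (-6/35)/(z + 2) + (6/85)/(z + 12) + (12/119)/(z - 5)


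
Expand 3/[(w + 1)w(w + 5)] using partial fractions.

Using cover-up method: α = -3/4, β = 3/5, γ = 3/20
Result: (-3/4)/(w + 1) + (3/5)/w + (3/20)/(w + 5)


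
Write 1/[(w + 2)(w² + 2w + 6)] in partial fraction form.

Cover-up at w = -2: α = 1/((-2)² + 2·(-2) + 6) = 1/6. Then β = -α = -1/6, γ = -α·(2 - 2) = 0
Result: (1/6)/(w + 2) - ((1/6)w)/(w² + 2w + 6)


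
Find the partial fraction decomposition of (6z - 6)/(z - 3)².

(6z - 6) = α(z - 3) + β. At z = 3: β = 6·3 - 6 = 12. Coeff of z: α = 6
Result: 6/(z - 3) + 12/(z - 3)²


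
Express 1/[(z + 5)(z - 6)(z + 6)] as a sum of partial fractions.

Using cover-up method: A = -1/11, B = 1/132, C = 1/12
Result: (-1/11)/(z + 5) + (1/132)/(z - 6) + (1/12)/(z + 6)


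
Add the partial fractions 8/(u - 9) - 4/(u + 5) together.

Common denominator (u - 9)(u + 5). Numerator: 8(u + 5) - 4(u - 9) = (8u + 40) - (4u - 36) = 4u + 76
Result: (4u + 76)/[(u - 9)(u + 5)]


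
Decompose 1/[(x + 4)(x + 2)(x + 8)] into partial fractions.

Using cover-up method: P = -1/8, Q = 1/12, R = 1/24
Result: (-1/8)/(x + 4) + (1/12)/(x + 2) + (1/24)/(x + 8)


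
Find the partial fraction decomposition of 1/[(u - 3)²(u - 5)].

Cover-up at u=5: γ = 1/(5 - 3)² = 1/4. Cover-up at u=3: β = 1/(3 - 5) = -1/2. Comparing u² coeff: α = -γ = -1/4
Result: (-1/4)/(u - 3) - (1/2)/(u - 3)² + (1/4)/(u - 5)


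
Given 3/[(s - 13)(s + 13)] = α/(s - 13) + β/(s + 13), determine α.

Cover-up at s = 13: α = 3/(13 + 13) = 3/26


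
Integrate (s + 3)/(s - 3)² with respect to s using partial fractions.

Decompose: P = 1, Q = 1·3 + 3 = 6, so (s + 3)/(s - 3)² = 1/(s - 3) + 6/(s - 3)². Integrate: ∫ P/(s - 3) ds = ln|(s - 3)|; ∫ Q/(s - 3)² ds = -6/(s - 3). Sum: ln|(s - 3)| - 6/(s - 3) + C


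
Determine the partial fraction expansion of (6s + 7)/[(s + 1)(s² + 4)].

At s=-1: A = (6·(-1) + 7)/((-1)² + 4) = 1/5. B = -A = -1/5, C = 6 - (-1)·A = 31/5
Result: (1/5)/(s + 1) - ((1/5)s - 31/5)/(s² + 4)


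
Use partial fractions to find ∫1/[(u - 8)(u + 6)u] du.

Cover-up: α = 1/112, β = 1/84, γ = -1/48. Decomposition: (1/112)/(u - 8) + (1/84)/(u + 6) - (1/48)/u. Integrate each term: (1/112) ln|(u - 8)| + (1/84) ln|(u + 6)| - (1/48) ln|u| + C


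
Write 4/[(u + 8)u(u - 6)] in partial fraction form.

Using cover-up method: α = 1/28, β = -1/12, γ = 1/21
Result: (1/28)/(u + 8) - (1/12)/u + (1/21)/(u - 6)


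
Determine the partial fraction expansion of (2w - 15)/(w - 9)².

(2w - 15) = P(w - 9) + Q. At w = 9: Q = 2·9 - 15 = 3. Coeff of w: P = 2
Result: 2/(w - 9) + 3/(w - 9)²


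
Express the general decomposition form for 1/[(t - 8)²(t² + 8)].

Repeated linear + quadratic: P/(t - 8) + Q/(t - 8)² + (Rt + S)/(t² + 8)


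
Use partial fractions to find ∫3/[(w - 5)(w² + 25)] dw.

Cover-up at w=5: α = 3/(5²+25) = 3/50. Coeff matching: β = -3/50, γ = -3/10. Decomposition: (3/50)/(w - 5) - ((3/50)w + 3/10)/(w² + 25). Integrate: linear → ln, quadratic → (1/2)ln + arctan: (3/50) ln|(w - 5)| - (3/100) ln(w² + 25) - (3/50) arctan(w/5) + C


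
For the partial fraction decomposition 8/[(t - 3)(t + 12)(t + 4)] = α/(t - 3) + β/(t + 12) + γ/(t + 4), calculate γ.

Cover-up at t = -4: γ = 8/[(-4 - 3)(-4 + 12)] = 8/[(-7)(8)] = -8/56 = -1/7


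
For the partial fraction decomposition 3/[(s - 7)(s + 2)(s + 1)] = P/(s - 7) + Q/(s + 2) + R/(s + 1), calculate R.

Cover-up at s = -1: R = 3/[(-1 - 7)(-1 + 2)] = 3/[(-8)(1)] = -3/8


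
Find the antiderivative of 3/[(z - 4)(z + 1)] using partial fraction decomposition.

Decompose: 3/[(z - 4)(z + 1)] = (3/5)/(z - 4) - (3/5)/(z + 1). Integrate each term: (3/5) ln|(z - 4)| - (3/5) ln|(z + 1)| + C


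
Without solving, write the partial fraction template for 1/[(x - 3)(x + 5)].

Distinct linear factors: A/(x - 3) + B/(x + 5)


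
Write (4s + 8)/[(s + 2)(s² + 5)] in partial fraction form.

At s=-2: α = (4·(-2) + 8)/((-2)² + 5) = 0. β = -α = 0, γ = 4 - (-2)·α = 4
Result: (4)/(s² + 5)


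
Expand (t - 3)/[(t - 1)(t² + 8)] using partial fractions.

At t=1: A = (1·1 - 3)/(1² + 8) = -2/9. B = -A = 2/9, C = 1 - 1·A = 11/9
Result: (-2/9)/(t - 1) + ((2/9)t + 11/9)/(t² + 8)


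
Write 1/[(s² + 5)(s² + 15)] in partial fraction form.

Coefficient matching gives P = R = 0, Q = 1/(15-5) = 1/10, S = -Q = -1/10
Result: (1/10)/(s² + 5) - (1/10)/(s² + 15)


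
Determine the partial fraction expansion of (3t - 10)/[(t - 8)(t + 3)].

At t=8: A = (3·8 - 10)/(8 + 3) = 14/11. At t=-3: B = (3·(-3) - 10)/(-3 - 8) = 19/11
Result: (14/11)/(t - 8) + (19/11)/(t + 3)


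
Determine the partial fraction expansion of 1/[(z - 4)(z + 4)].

1/(z - 4)(z + 4) = α/(z - 4) + β/(z + 4). α = 1/(4 + 4) = 1/8, β = 1/(-4 - 4) = -1/8
Result: (1/8)/(z - 4) - (1/8)/(z + 4)


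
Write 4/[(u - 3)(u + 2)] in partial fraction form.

4/(u - 3)(u + 2) = α/(u - 3) + β/(u + 2). α = 4/(3 + 2) = 4/5, β = 4/(-2 - 3) = -4/5
Result: (4/5)/(u - 3) - (4/5)/(u + 2)


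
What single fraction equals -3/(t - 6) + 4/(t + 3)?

Common denominator (t - 6)(t + 3). Numerator: -3(t + 3) + 4(t - 6) = (-3t - 9) + (4t - 24) = t - 33
Result: (t - 33)/[(t - 6)(t + 3)]


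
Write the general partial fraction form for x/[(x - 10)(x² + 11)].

Linear + irreducible quadratic: A/(x - 10) + (Bx + C)/(x² + 11)


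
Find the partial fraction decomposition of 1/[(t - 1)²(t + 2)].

Cover-up at t=-2: R = 1/(-2 - 1)² = 1/9. Cover-up at t=1: Q = 1/(1 + 2) = 1/3. Comparing t² coeff: P = -R = -1/9
Result: (-1/9)/(t - 1) + (1/3)/(t - 1)² + (1/9)/(t + 2)


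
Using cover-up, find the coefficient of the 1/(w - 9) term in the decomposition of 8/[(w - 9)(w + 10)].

Cover (w - 9), set w=9: 8/((w + 10) at w=9) = 8/(19) = 8/19


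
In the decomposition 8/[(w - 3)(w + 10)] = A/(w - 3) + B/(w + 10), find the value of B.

Cover-up at w = -10: B = 8/(-10 - 3) = -8/13


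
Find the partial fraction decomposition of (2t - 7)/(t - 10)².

(2t - 7) = P(t - 10) + Q. At t = 10: Q = 2·10 - 7 = 13. Coeff of t: P = 2
Result: 2/(t - 10) + 13/(t - 10)²


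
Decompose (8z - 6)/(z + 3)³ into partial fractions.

(8z - 6) = α(z + 3)² + β(z + 3) + γ. At z = -3: γ = 8·(-3) - 6 = -30. Coefficients: α = 0, β = 8
Result: 8/(z + 3)² - 30/(z + 3)³


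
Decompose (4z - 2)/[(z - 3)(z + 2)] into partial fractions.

At z=3: α = (4·3 - 2)/(3 + 2) = 2. At z=-2: β = (4·(-2) - 2)/(-2 - 3) = 2
Result: 2/(z - 3) + 2/(z + 2)


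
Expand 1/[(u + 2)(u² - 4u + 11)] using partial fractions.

Cover-up at u = -2: α = 1/((-2)² - 4·(-2) + 11) = 1/23. Then β = -α = -1/23, γ = -α·(-4 - 2) = 6/23
Result: (1/23)/(u + 2) - ((1/23)u - 6/23)/(u² - 4u + 11)


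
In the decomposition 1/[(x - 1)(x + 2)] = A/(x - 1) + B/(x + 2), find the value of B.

Cover-up at x = -2: B = 1/(-2 - 1) = -1/3


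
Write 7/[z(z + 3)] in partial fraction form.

7/z(z + 3) = A/z + B/(z + 3). A = 7/(0 + 3) = 7/3, B = 7/(-3 - 0) = -7/3
Result: (7/3)/z - (7/3)/(z + 3)


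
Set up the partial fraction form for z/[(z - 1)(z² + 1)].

Linear + irreducible quadratic: α/(z - 1) + (βz + γ)/(z² + 1)


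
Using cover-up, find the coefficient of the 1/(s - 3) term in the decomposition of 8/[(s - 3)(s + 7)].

Cover (s - 3), set s=3: 8/((s + 7) at s=3) = 8/(10) = 4/5


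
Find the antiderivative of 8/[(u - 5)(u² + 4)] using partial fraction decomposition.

Cover-up at u=5: A = 8/(5²+4) = 8/29. Coeff matching: B = -8/29, C = -40/29. Decomposition: (8/29)/(u - 5) - ((8/29)u + 40/29)/(u² + 4). Integrate: linear → ln, quadratic → (1/2)ln + arctan: (8/29) ln|(u - 5)| - (4/29) ln(u² + 4) - (20/29) arctan(u/2) + C


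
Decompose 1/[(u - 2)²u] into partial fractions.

Cover-up at u=0: R = 1/(0 - 2)² = 1/4. Cover-up at u=2: Q = 1/(2 - 0) = 1/2. Comparing u² coeff: P = -R = -1/4
Result: (-1/4)/(u - 2) + (1/2)/(u - 2)² + (1/4)/u


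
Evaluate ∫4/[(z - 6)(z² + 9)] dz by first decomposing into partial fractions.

Cover-up at z=6: α = 4/(6²+9) = 4/45. Coeff matching: β = -4/45, γ = -8/15. Decomposition: (4/45)/(z - 6) - ((4/45)z + 8/15)/(z² + 9). Integrate: linear → ln, quadratic → (1/2)ln + arctan: (4/45) ln|(z - 6)| - (2/45) ln(z² + 9) - (8/45) arctan(z/3) + C


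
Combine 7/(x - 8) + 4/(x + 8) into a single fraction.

Common denominator (x - 8)(x + 8). Numerator: 7(x + 8) + 4(x - 8) = (7x + 56) + (4x - 32) = 11x + 24
Result: (11x + 24)/[(x - 8)(x + 8)]


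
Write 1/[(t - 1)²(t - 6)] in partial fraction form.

Cover-up at t=6: R = 1/(6 - 1)² = 1/25. Cover-up at t=1: Q = 1/(1 - 6) = -1/5. Comparing t² coeff: P = -R = -1/25
Result: (-1/25)/(t - 1) - (1/5)/(t - 1)² + (1/25)/(t - 6)


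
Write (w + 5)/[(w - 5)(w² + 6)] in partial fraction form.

At w=5: A = (1·5 + 5)/(5² + 6) = 10/31. B = -A = -10/31, C = 1 - 5·A = -19/31
Result: (10/31)/(w - 5) - ((10/31)w + 19/31)/(w² + 6)


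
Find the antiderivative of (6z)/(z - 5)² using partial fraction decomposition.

Decompose: P = 6, Q = 6·5 + 0 = 30, so (6z)/(z - 5)² = 6/(z - 5) + 30/(z - 5)². Integrate: ∫ P/(z - 5) dz = 6 ln|(z - 5)|; ∫ Q/(z - 5)² dz = -30/(z - 5). Sum: 6 ln|(z - 5)| - 30/(z - 5) + C


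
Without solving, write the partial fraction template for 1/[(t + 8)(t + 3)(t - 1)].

Three distinct linear factors: A/(t + 8) + B/(t + 3) + C/(t - 1)


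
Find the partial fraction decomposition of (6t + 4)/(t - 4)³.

(6t + 4) = α(t - 4)² + β(t - 4) + γ. At t = 4: γ = 6·4 + 4 = 28. Coefficients: α = 0, β = 6
Result: 6/(t - 4)² + 28/(t - 4)³


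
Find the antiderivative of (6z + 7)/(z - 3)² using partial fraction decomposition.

Decompose: P = 6, Q = 6·3 + 7 = 25, so (6z + 7)/(z - 3)² = 6/(z - 3) + 25/(z - 3)². Integrate: ∫ P/(z - 3) dz = 6 ln|(z - 3)|; ∫ Q/(z - 3)² dz = -25/(z - 3). Sum: 6 ln|(z - 3)| - 25/(z - 3) + C


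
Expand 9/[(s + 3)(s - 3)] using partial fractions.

9/(s + 3)(s - 3) = A/(s + 3) + B/(s - 3). A = 9/(-3 - 3) = -3/2, B = 9/(3 + 3) = 3/2
Result: (-3/2)/(s + 3) + (3/2)/(s - 3)


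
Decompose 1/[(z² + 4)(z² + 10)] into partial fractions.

Coefficient matching gives A = C = 0, B = 1/(10-4) = 1/6, D = -B = -1/6
Result: (1/6)/(z² + 4) - (1/6)/(z² + 10)


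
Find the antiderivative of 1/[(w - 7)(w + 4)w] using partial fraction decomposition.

Cover-up: α = 1/77, β = 1/44, γ = -1/28. Decomposition: (1/77)/(w - 7) + (1/44)/(w + 4) - (1/28)/w. Integrate each term: (1/77) ln|(w - 7)| + (1/44) ln|(w + 4)| - (1/28) ln|w| + C


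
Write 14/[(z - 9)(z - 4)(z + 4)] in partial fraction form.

Using cover-up method: P = 14/65, Q = -7/20, R = 7/52
Result: (14/65)/(z - 9) - (7/20)/(z - 4) + (7/52)/(z + 4)


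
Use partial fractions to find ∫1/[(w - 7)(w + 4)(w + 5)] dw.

Cover-up: P = 1/132, Q = -1/11, R = 1/12. Decomposition: (1/132)/(w - 7) - (1/11)/(w + 4) + (1/12)/(w + 5). Integrate each term: (1/132) ln|(w - 7)| - (1/11) ln|(w + 4)| + (1/12) ln|(w + 5)| + C


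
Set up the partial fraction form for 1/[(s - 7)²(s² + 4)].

Repeated linear + quadratic: α/(s - 7) + β/(s - 7)² + (γs + δ)/(s² + 4)


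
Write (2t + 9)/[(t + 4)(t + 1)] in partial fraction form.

At t=-4: A = (2·(-4) + 9)/(-4 + 1) = -1/3. At t=-1: B = (2·(-1) + 9)/(-1 + 4) = 7/3
Result: (-1/3)/(t + 4) + (7/3)/(t + 1)


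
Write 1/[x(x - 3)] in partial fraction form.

1/x(x - 3) = A/x + B/(x - 3). A = 1/(0 - 3) = -1/3, B = 1/(3 - 0) = 1/3
Result: (-1/3)/x + (1/3)/(x - 3)


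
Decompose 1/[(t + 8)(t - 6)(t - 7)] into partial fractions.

Using cover-up method: P = 1/210, Q = -1/14, R = 1/15
Result: (1/210)/(t + 8) - (1/14)/(t - 6) + (1/15)/(t - 7)


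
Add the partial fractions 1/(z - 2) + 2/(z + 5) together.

Common denominator (z - 2)(z + 5). Numerator: 1(z + 5) + 2(z - 2) = (z + 5) + (2z - 4) = 3z + 1
Result: (3z + 1)/[(z - 2)(z + 5)]


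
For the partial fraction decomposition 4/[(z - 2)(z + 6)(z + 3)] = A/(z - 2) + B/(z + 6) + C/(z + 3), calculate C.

Cover-up at z = -3: C = 4/[(-3 - 2)(-3 + 6)] = 4/[(-5)(3)] = -4/15


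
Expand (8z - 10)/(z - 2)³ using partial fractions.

(8z - 10) = A(z - 2)² + B(z - 2) + C. At z = 2: C = 8·2 - 10 = 6. Coefficients: A = 0, B = 8
Result: 8/(z - 2)² + 6/(z - 2)³


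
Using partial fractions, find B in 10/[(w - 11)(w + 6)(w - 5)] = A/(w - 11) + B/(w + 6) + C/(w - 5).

Cover-up at w = -6: B = 10/[(-6 - 11)(-6 - 5)] = 10/[(-17)(-11)] = 10/187


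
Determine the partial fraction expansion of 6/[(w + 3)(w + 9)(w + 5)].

Using cover-up method: α = 1/2, β = 1/4, γ = -3/4
Result: (1/2)/(w + 3) + (1/4)/(w + 9) - (3/4)/(w + 5)


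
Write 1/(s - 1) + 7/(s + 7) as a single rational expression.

Common denominator (s - 1)(s + 7). Numerator: 1(s + 7) + 7(s - 1) = (s + 7) + (7s - 7) = 8s
Result: (8s)/[(s - 1)(s + 7)]


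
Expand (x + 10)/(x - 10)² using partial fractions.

(x + 10) = A(x - 10) + B. At x = 10: B = 1·10 + 10 = 20. Coeff of x: A = 1
Result: 1/(x - 10) + 20/(x - 10)²


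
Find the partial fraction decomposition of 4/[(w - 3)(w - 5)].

4/(w - 3)(w - 5) = α/(w - 3) + β/(w - 5). α = 4/(3 - 5) = -2, β = 4/(5 - 3) = 2
Result: -2/(w - 3) + 2/(w - 5)


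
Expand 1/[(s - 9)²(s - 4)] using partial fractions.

Cover-up at s=4: C = 1/(4 - 9)² = 1/25. Cover-up at s=9: B = 1/(9 - 4) = 1/5. Comparing s² coeff: A = -C = -1/25
Result: (-1/25)/(s - 9) + (1/5)/(s - 9)² + (1/25)/(s - 4)


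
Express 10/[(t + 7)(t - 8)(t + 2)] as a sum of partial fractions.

Using cover-up method: P = 2/15, Q = 1/15, R = -1/5
Result: (2/15)/(t + 7) + (1/15)/(t - 8) - (1/5)/(t + 2)


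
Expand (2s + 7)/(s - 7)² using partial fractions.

(2s + 7) = α(s - 7) + β. At s = 7: β = 2·7 + 7 = 21. Coeff of s: α = 2
Result: 2/(s - 7) + 21/(s - 7)²


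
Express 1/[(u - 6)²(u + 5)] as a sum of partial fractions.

Cover-up at u=-5: C = 1/(-5 - 6)² = 1/121. Cover-up at u=6: B = 1/(6 + 5) = 1/11. Comparing u² coeff: A = -C = -1/121
Result: (-1/121)/(u - 6) + (1/11)/(u - 6)² + (1/121)/(u + 5)


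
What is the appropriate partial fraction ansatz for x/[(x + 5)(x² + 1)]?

Linear + irreducible quadratic: P/(x + 5) + (Qx + R)/(x² + 1)


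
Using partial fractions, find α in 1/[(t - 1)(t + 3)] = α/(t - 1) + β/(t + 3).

Cover-up at t = 1: α = 1/(1 + 3) = 1/4


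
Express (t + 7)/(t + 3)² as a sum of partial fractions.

(t + 7) = P(t + 3) + Q. At t = -3: Q = 1·(-3) + 7 = 4. Coeff of t: P = 1
Result: 1/(t + 3) + 4/(t + 3)²


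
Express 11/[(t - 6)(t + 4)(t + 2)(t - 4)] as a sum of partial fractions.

Using Heaviside cover-up: (11/160)/(t - 6) - (11/160)/(t + 4) + (11/96)/(t + 2) - (11/96)/(t - 4)


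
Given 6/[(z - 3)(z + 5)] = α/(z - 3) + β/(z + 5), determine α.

Cover-up at z = 3: α = 6/(3 + 5) = 6/8 = 3/4


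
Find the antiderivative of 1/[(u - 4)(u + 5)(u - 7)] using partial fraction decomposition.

Cover-up: A = -1/27, B = 1/108, C = 1/36. Decomposition: (-1/27)/(u - 4) + (1/108)/(u + 5) + (1/36)/(u - 7). Integrate each term: (-1/27) ln|(u - 4)| + (1/108) ln|(u + 5)| + (1/36) ln|(u - 7)| + C


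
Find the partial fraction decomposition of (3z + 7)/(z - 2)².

(3z + 7) = P(z - 2) + Q. At z = 2: Q = 3·2 + 7 = 13. Coeff of z: P = 3
Result: 3/(z - 2) + 13/(z - 2)²


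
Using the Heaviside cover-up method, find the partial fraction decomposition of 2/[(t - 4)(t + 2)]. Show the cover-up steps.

Cover (t - 4): set t=4, get A = 2/(4 + 2) = 1/3. Cover (t + 2): set t=-2, get B = 2/(-2 - 4) = -1/3.
Result: (1/3)/(t - 4) - (1/3)/(t + 2)


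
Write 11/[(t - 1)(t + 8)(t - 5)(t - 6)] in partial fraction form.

Using Heaviside cover-up: (11/180)/(t - 1) - (11/1638)/(t + 8) - (11/52)/(t - 5) + (11/70)/(t - 6)


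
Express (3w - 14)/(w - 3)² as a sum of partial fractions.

(3w - 14) = α(w - 3) + β. At w = 3: β = 3·3 - 14 = -5. Coeff of w: α = 3
Result: 3/(w - 3) - 5/(w - 3)²


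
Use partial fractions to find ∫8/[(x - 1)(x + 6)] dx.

Decompose: 8/[(x - 1)(x + 6)] = (8/7)/(x - 1) - (8/7)/(x + 6). Integrate each term: (8/7) ln|(x - 1)| - (8/7) ln|(x + 6)| + C


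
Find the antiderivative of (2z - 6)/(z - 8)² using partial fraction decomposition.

Decompose: P = 2, Q = 2·8 - 6 = 10, so (2z - 6)/(z - 8)² = 2/(z - 8) + 10/(z - 8)². Integrate: ∫ P/(z - 8) dz = 2 ln|(z - 8)|; ∫ Q/(z - 8)² dz = -10/(z - 8). Sum: 2 ln|(z - 8)| - 10/(z - 8) + C


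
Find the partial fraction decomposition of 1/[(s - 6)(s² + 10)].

Cover-up at s = 6: P = 1/(6² + 10) = 1/46. Then Q = -P = -1/46, R = -P·(0 + 6) = -3/23
Result: (1/46)/(s - 6) - ((1/46)s + 3/23)/(s² + 10)


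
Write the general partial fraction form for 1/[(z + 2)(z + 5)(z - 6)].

Three distinct linear factors: P/(z + 2) + Q/(z + 5) + R/(z - 6)


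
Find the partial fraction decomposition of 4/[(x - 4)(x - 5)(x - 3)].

Using cover-up method: A = -4, B = 2, C = 2
Result: -4/(x - 4) + 2/(x - 5) + 2/(x - 3)


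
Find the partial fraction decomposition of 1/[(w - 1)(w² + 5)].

Cover-up at w = 1: α = 1/(1² + 5) = 1/6. Then β = -α = -1/6, γ = -α·(0 + 1) = -1/6
Result: (1/6)/(w - 1) - ((1/6)w + 1/6)/(w² + 5)


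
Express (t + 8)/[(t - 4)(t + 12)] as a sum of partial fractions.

At t=4: A = (1·4 + 8)/(4 + 12) = 3/4. At t=-12: B = (1·(-12) + 8)/(-12 - 4) = 1/4
Result: (3/4)/(t - 4) + (1/4)/(t + 12)


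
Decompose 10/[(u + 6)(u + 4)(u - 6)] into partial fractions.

Using cover-up method: A = 5/12, B = -1/2, C = 1/12
Result: (5/12)/(u + 6) - (1/2)/(u + 4) + (1/12)/(u - 6)


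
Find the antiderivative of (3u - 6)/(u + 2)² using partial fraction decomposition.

Decompose: P = 3, Q = 3·(-2) - 6 = -12, so (3u - 6)/(u + 2)² = 3/(u + 2) - 12/(u + 2)². Integrate: ∫ P/(u + 2) du = 3 ln|(u + 2)|; ∫ Q/(u + 2)² du = 12/(u + 2). Sum: 3 ln|(u + 2)| + 12/(u + 2) + C


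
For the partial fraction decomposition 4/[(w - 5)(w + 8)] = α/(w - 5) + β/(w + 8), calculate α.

Cover-up at w = 5: α = 4/(5 + 8) = 4/13


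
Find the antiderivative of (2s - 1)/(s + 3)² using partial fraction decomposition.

Decompose: α = 2, β = 2·(-3) - 1 = -7, so (2s - 1)/(s + 3)² = 2/(s + 3) - 7/(s + 3)². Integrate: ∫ α/(s + 3) ds = 2 ln|(s + 3)|; ∫ β/(s + 3)² ds = 7/(s + 3). Sum: 2 ln|(s + 3)| + 7/(s + 3) + C


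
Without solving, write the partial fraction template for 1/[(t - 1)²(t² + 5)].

Repeated linear + quadratic: P/(t - 1) + Q/(t - 1)² + (Rt + S)/(t² + 5)


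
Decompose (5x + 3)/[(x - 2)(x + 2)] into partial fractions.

At x=2: A = (5·2 + 3)/(2 + 2) = 13/4. At x=-2: B = (5·(-2) + 3)/(-2 - 2) = 7/4
Result: (13/4)/(x - 2) + (7/4)/(x + 2)


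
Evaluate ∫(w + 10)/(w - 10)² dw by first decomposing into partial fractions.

Decompose: α = 1, β = 1·10 + 10 = 20, so (w + 10)/(w - 10)² = 1/(w - 10) + 20/(w - 10)². Integrate: ∫ α/(w - 10) dw = ln|(w - 10)|; ∫ β/(w - 10)² dw = -20/(w - 10). Sum: ln|(w - 10)| - 20/(w - 10) + C


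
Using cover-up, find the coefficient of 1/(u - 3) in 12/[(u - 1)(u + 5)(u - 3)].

Cover (u - 3), set u=3: 12/[(3 - 1)(3 + 5)] = 3/4


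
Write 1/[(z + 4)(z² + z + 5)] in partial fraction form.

Cover-up at z = -4: P = 1/((-4)² + 1·(-4) + 5) = 1/17. Then Q = -P = -1/17, R = -P·(1 - 4) = 3/17
Result: (1/17)/(z + 4) - ((1/17)z - 3/17)/(z² + z + 5)


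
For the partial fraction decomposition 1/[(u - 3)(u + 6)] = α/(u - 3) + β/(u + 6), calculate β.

Cover-up at u = -6: β = 1/(-6 - 3) = -1/9


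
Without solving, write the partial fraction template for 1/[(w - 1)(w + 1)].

Distinct linear factors: P/(w - 1) + Q/(w + 1)


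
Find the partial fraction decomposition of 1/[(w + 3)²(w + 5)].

Cover-up at w=-5: R = 1/(-5 + 3)² = 1/4. Cover-up at w=-3: Q = 1/(-3 + 5) = 1/2. Comparing w² coeff: P = -R = -1/4
Result: (-1/4)/(w + 3) + (1/2)/(w + 3)² + (1/4)/(w + 5)


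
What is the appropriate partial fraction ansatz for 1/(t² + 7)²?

Repeated quadratic factor: (Pt + Q)/(t² + 7) + (Rt + S)/(t² + 7)²


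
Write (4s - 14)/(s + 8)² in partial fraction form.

(4s - 14) = A(s + 8) + B. At s = -8: B = 4·(-8) - 14 = -46. Coeff of s: A = 4
Result: 4/(s + 8) - 46/(s + 8)²


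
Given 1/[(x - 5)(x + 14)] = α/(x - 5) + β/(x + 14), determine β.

Cover-up at x = -14: β = 1/(-14 - 5) = -1/19


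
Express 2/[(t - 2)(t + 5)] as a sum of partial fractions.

2/(t - 2)(t + 5) = P/(t - 2) + Q/(t + 5). P = 2/(2 + 5) = 2/7, Q = 2/(-5 - 2) = -2/7
Result: (2/7)/(t - 2) - (2/7)/(t + 5)


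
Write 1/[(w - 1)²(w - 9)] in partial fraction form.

Cover-up at w=9: R = 1/(9 - 1)² = 1/64. Cover-up at w=1: Q = 1/(1 - 9) = -1/8. Comparing w² coeff: P = -R = -1/64
Result: (-1/64)/(w - 1) - (1/8)/(w - 1)² + (1/64)/(w - 9)


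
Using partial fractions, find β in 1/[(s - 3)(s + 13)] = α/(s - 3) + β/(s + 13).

Cover-up at s = -13: β = 1/(-13 - 3) = -1/16


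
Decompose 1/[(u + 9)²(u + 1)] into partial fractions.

Cover-up at u=-1: C = 1/(-1 + 9)² = 1/64. Cover-up at u=-9: B = 1/(-9 + 1) = -1/8. Comparing u² coeff: A = -C = -1/64
Result: (-1/64)/(u + 9) - (1/8)/(u + 9)² + (1/64)/(u + 1)


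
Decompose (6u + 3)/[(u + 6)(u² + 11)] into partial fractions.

At u=-6: P = (6·(-6) + 3)/((-6)² + 11) = -33/47. Q = -P = 33/47, R = 6 - (-6)·P = 84/47
Result: (-33/47)/(u + 6) + ((33/47)u + 84/47)/(u² + 11)


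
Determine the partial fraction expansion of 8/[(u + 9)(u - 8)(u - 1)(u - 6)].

Using Heaviside cover-up: (-4/1275)/(u + 9) + (4/119)/(u - 8) + (4/175)/(u - 1) - (4/75)/(u - 6)


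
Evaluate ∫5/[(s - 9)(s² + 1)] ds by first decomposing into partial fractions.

Cover-up at s=9: α = 5/(9²+1) = 5/82. Coeff matching: β = -5/82, γ = -45/82. Decomposition: (5/82)/(s - 9) - ((5/82)s + 45/82)/(s² + 1). Integrate: linear → ln, quadratic → (1/2)ln + arctan: (5/82) ln|(s - 9)| - (5/164) ln(s² + 1) - (45/82) arctan(s) + C


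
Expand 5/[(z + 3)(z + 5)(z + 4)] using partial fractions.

Using cover-up method: A = 5/2, B = 5/2, C = -5
Result: (5/2)/(z + 3) + (5/2)/(z + 5) - 5/(z + 4)


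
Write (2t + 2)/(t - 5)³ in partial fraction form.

(2t + 2) = α(t - 5)² + β(t - 5) + γ. At t = 5: γ = 2·5 + 2 = 12. Coefficients: α = 0, β = 2
Result: 2/(t - 5)² + 12/(t - 5)³


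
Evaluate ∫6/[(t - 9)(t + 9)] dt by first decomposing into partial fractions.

Decompose: 6/[(t - 9)(t + 9)] = (1/3)/(t - 9) - (1/3)/(t + 9). Integrate each term: (1/3) ln|(t - 9)| - (1/3) ln|(t + 9)| + C


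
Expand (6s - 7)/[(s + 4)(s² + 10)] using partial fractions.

At s=-4: A = (6·(-4) - 7)/((-4)² + 10) = -31/26. B = -A = 31/26, C = 6 - (-4)·A = 16/13
Result: (-31/26)/(s + 4) + ((31/26)s + 16/13)/(s² + 10)


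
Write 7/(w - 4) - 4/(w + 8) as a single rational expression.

Common denominator (w - 4)(w + 8). Numerator: 7(w + 8) - 4(w - 4) = (7w + 56) - (4w - 16) = 3w + 72
Result: (3w + 72)/[(w - 4)(w + 8)]


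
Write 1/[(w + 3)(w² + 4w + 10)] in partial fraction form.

Cover-up at w = -3: P = 1/((-3)² + 4·(-3) + 10) = 1/7. Then Q = -P = -1/7, R = -P·(4 - 3) = -1/7
Result: (1/7)/(w + 3) - ((1/7)w + 1/7)/(w² + 4w + 10)


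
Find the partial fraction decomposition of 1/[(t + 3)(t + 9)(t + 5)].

Using cover-up method: A = 1/12, B = 1/24, C = -1/8
Result: (1/12)/(t + 3) + (1/24)/(t + 9) - (1/8)/(t + 5)


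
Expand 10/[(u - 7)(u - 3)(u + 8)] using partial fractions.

Using cover-up method: α = 1/6, β = -5/22, γ = 2/33
Result: (1/6)/(u - 7) - (5/22)/(u - 3) + (2/33)/(u + 8)


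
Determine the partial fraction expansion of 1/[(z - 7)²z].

Cover-up at z=0: C = 1/(0 - 7)² = 1/49. Cover-up at z=7: B = 1/(7 - 0) = 1/7. Comparing z² coeff: A = -C = -1/49
Result: (-1/49)/(z - 7) + (1/7)/(z - 7)² + (1/49)/z


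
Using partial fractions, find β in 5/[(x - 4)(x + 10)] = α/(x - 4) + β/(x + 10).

Cover-up at x = -10: β = 5/(-10 - 4) = -5/14


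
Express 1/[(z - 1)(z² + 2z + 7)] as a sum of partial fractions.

Cover-up at z = 1: P = 1/(1² + 2·1 + 7) = 1/10. Then Q = -P = -1/10, R = -P·(2 + 1) = -3/10
Result: (1/10)/(z - 1) - ((1/10)z + 3/10)/(z² + 2z + 7)


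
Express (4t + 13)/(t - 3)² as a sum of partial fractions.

(4t + 13) = α(t - 3) + β. At t = 3: β = 4·3 + 13 = 25. Coeff of t: α = 4
Result: 4/(t - 3) + 25/(t - 3)²


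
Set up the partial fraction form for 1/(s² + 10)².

Repeated quadratic factor: (As + B)/(s² + 10) + (Cs + D)/(s² + 10)²


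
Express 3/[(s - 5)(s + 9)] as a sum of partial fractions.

3/(s - 5)(s + 9) = A/(s - 5) + B/(s + 9). A = 3/(5 + 9) = 3/14, B = 3/(-9 - 5) = -3/14
Result: (3/14)/(s - 5) - (3/14)/(s + 9)


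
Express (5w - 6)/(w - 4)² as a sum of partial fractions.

(5w - 6) = P(w - 4) + Q. At w = 4: Q = 5·4 - 6 = 14. Coeff of w: P = 5
Result: 5/(w - 4) + 14/(w - 4)²


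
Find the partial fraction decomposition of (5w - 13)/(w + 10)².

(5w - 13) = P(w + 10) + Q. At w = -10: Q = 5·(-10) - 13 = -63. Coeff of w: P = 5
Result: 5/(w + 10) - 63/(w + 10)²


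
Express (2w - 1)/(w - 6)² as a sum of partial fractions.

(2w - 1) = A(w - 6) + B. At w = 6: B = 2·6 - 1 = 11. Coeff of w: A = 2
Result: 2/(w - 6) + 11/(w - 6)²


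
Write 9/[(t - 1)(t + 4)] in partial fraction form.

9/(t - 1)(t + 4) = P/(t - 1) + Q/(t + 4). P = 9/(1 + 4) = 9/5, Q = 9/(-4 - 1) = -9/5
Result: (9/5)/(t - 1) - (9/5)/(t + 4)


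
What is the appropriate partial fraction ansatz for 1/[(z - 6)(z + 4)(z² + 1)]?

Two linear + quadratic: P/(z - 6) + Q/(z + 4) + (Rz + S)/(z² + 1)


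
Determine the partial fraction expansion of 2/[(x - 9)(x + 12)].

2/(x - 9)(x + 12) = P/(x - 9) + Q/(x + 12). P = 2/(9 + 12) = 2/21, Q = 2/(-12 - 9) = -2/21
Result: (2/21)/(x - 9) - (2/21)/(x + 12)


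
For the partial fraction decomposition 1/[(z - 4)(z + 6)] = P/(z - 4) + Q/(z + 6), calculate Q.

Cover-up at z = -6: Q = 1/(-6 - 4) = -1/10


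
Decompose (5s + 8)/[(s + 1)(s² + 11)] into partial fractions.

At s=-1: A = (5·(-1) + 8)/((-1)² + 11) = 1/4. B = -A = -1/4, C = 5 - (-1)·A = 21/4
Result: (1/4)/(s + 1) - ((1/4)s - 21/4)/(s² + 11)


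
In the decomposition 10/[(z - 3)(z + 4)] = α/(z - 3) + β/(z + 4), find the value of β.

Cover-up at z = -4: β = 10/(-4 - 3) = -10/7


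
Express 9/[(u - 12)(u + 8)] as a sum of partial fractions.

9/(u - 12)(u + 8) = P/(u - 12) + Q/(u + 8). P = 9/(12 + 8) = 9/20, Q = 9/(-8 - 12) = -9/20
Result: (9/20)/(u - 12) - (9/20)/(u + 8)


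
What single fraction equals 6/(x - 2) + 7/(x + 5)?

Common denominator (x - 2)(x + 5). Numerator: 6(x + 5) + 7(x - 2) = (6x + 30) + (7x - 14) = 13x + 16
Result: (13x + 16)/[(x - 2)(x + 5)]


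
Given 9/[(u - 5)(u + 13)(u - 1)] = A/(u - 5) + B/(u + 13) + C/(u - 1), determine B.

Cover-up at u = -13: B = 9/[(-13 - 5)(-13 - 1)] = 9/[(-18)(-14)] = 9/252 = 1/28


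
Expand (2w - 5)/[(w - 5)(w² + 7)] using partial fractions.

At w=5: A = (2·5 - 5)/(5² + 7) = 5/32. B = -A = -5/32, C = 2 - 5·A = 39/32
Result: (5/32)/(w - 5) - ((5/32)w - 39/32)/(w² + 7)


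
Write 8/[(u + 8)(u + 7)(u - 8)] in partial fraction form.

Using cover-up method: A = 1/2, B = -8/15, C = 1/30
Result: (1/2)/(u + 8) - (8/15)/(u + 7) + (1/30)/(u - 8)


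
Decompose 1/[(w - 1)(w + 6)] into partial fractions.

1/(w - 1)(w + 6) = A/(w - 1) + B/(w + 6). A = 1/(1 + 6) = 1/7, B = 1/(-6 - 1) = -1/7
Result: (1/7)/(w - 1) - (1/7)/(w + 6)


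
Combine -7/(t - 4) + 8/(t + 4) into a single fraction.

Common denominator (t - 4)(t + 4). Numerator: -7(t + 4) + 8(t - 4) = (-7t - 28) + (8t - 32) = t - 60
Result: (t - 60)/[(t - 4)(t + 4)]


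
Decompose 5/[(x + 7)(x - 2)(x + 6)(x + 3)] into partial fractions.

Using Heaviside cover-up: (-5/36)/(x + 7) + (1/72)/(x - 2) + (5/24)/(x + 6) - (1/12)/(x + 3)


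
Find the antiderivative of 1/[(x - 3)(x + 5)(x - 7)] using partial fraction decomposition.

Cover-up: P = -1/32, Q = 1/96, R = 1/48. Decomposition: (-1/32)/(x - 3) + (1/96)/(x + 5) + (1/48)/(x - 7). Integrate each term: (-1/32) ln|(x - 3)| + (1/96) ln|(x + 5)| + (1/48) ln|(x - 7)| + C


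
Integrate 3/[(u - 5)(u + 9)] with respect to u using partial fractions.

Decompose: 3/[(u - 5)(u + 9)] = (3/14)/(u - 5) - (3/14)/(u + 9). Integrate each term: (3/14) ln|(u - 5)| - (3/14) ln|(u + 9)| + C


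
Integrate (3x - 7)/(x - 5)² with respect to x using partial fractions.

Decompose: A = 3, B = 3·5 - 7 = 8, so (3x - 7)/(x - 5)² = 3/(x - 5) + 8/(x - 5)². Integrate: ∫ A/(x - 5) dx = 3 ln|(x - 5)|; ∫ B/(x - 5)² dx = -8/(x - 5). Sum: 3 ln|(x - 5)| - 8/(x - 5) + C


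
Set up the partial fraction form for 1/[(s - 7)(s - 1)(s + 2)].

Three distinct linear factors: A/(s - 7) + B/(s - 1) + C/(s + 2)


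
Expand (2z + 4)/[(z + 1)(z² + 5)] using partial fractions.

At z=-1: A = (2·(-1) + 4)/((-1)² + 5) = 1/3. B = -A = -1/3, C = 2 - (-1)·A = 7/3
Result: (1/3)/(z + 1) - ((1/3)z - 7/3)/(z² + 5)


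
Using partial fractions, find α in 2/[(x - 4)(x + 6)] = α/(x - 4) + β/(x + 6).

Cover-up at x = 4: α = 2/(4 + 6) = 2/10 = 1/5


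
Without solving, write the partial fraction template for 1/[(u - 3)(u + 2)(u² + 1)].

Two linear + quadratic: α/(u - 3) + β/(u + 2) + (γu + δ)/(u² + 1)
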